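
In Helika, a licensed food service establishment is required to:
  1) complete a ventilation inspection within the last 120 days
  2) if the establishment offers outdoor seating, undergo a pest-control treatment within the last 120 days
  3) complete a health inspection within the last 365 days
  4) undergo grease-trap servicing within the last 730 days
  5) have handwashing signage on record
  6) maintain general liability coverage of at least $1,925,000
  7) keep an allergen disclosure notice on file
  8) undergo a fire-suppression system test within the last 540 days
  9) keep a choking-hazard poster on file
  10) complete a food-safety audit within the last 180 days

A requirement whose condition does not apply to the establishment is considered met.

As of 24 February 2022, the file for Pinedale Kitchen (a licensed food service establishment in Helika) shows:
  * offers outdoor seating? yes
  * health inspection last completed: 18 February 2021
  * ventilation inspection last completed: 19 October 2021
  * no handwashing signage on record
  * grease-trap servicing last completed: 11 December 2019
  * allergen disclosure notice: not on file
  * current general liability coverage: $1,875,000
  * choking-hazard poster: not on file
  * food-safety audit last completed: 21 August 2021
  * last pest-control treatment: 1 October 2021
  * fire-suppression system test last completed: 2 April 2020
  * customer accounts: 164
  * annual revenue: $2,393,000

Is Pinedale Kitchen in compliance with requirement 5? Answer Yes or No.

No

5. handwashing signage absent → not met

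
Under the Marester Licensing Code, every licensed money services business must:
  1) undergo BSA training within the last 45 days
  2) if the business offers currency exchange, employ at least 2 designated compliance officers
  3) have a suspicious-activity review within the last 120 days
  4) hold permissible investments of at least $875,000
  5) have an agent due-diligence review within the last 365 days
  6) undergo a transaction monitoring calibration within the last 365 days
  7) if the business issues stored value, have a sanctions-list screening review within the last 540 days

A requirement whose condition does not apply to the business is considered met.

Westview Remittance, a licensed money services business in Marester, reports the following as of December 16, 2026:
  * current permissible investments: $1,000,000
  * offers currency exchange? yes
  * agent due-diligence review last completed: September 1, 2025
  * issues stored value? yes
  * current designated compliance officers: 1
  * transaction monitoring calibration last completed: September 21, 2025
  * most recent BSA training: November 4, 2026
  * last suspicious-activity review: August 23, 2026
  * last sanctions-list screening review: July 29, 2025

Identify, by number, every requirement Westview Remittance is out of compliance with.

1. BSA training 42 days ago vs limit 45 → met
2. condition 'offers currency exchange' holds; designated compliance officers 1 < 2 → not met
3. suspicious-activity review 115 days ago vs limit 120 → met
4. permissible investments $1,000,000 ≥ $875,000 → met
5. agent due-diligence review 471 days ago vs limit 365 → not met
6. transaction monitoring calibration 451 days ago vs limit 365 → not met
7. condition 'issues stored value' holds; sanctions-list screening review 505 days ago vs limit 540 → met
Not met: 2, 5, 6

2, 5, 6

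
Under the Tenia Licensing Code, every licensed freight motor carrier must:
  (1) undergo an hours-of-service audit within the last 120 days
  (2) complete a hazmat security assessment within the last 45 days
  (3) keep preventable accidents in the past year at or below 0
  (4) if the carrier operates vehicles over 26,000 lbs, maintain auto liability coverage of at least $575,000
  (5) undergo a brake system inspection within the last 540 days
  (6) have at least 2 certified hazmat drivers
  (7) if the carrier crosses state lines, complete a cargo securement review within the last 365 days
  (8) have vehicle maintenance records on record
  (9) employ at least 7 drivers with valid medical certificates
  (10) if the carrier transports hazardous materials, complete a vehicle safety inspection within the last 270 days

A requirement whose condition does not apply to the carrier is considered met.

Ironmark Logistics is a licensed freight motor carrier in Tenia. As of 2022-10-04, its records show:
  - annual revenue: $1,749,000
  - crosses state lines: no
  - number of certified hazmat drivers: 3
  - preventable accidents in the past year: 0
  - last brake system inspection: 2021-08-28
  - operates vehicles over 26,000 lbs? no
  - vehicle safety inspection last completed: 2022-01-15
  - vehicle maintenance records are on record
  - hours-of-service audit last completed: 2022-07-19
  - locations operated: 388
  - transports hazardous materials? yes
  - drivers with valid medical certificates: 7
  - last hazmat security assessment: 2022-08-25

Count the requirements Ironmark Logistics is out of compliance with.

0

1. hours-of-service audit 77 days ago vs limit 120 → met
2. hazmat security assessment 40 days ago vs limit 45 → met
3. preventable accidents in the past year 0 ≤ 0 → met
4. condition 'operates vehicles over 26,000 lbs' does not hold → requirement n/a → met
5. brake system inspection 402 days ago vs limit 540 → met
6. certified hazmat drivers 3 ≥ 2 → met
7. condition 'crosses state lines' does not hold → requirement n/a → met
8. vehicle maintenance records present → met
9. drivers with valid medical certificates 7 ≥ 7 → met
10. condition 'transports hazardous materials' holds; vehicle safety inspection 262 days ago vs limit 270 → met
Not met: 0 of 10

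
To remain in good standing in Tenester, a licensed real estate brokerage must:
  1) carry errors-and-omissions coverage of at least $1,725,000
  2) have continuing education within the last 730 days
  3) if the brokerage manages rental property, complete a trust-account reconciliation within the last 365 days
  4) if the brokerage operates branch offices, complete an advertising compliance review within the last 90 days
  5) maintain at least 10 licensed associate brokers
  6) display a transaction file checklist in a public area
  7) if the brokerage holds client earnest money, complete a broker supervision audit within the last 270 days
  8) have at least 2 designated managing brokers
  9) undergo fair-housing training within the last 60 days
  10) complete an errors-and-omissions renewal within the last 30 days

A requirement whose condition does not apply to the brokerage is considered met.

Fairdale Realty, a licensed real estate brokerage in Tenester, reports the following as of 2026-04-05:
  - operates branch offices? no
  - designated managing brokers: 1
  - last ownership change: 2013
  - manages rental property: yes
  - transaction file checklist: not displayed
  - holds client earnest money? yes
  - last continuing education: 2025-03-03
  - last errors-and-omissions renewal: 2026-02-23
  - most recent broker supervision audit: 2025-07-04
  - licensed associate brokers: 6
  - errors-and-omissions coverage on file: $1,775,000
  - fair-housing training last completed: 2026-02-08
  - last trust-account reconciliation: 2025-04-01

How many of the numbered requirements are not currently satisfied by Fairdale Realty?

1. errors-and-omissions coverage $1,775,000 ≥ $1,725,000 → met
2. continuing education 398 days ago vs limit 730 → met
3. condition 'manages rental property' holds; trust-account reconciliation 369 days ago vs limit 365 → not met
4. condition 'operates branch offices' does not hold → requirement n/a → met
5. licensed associate brokers 6 < 10 → not met
6. transaction file checklist absent → not met
7. condition 'holds client earnest money' holds; broker supervision audit 275 days ago vs limit 270 → not met
8. designated managing brokers 1 < 2 → not met
9. fair-housing training 56 days ago vs limit 60 → met
10. errors-and-omissions renewal 41 days ago vs limit 30 → not met
Not met: 6 of 10

6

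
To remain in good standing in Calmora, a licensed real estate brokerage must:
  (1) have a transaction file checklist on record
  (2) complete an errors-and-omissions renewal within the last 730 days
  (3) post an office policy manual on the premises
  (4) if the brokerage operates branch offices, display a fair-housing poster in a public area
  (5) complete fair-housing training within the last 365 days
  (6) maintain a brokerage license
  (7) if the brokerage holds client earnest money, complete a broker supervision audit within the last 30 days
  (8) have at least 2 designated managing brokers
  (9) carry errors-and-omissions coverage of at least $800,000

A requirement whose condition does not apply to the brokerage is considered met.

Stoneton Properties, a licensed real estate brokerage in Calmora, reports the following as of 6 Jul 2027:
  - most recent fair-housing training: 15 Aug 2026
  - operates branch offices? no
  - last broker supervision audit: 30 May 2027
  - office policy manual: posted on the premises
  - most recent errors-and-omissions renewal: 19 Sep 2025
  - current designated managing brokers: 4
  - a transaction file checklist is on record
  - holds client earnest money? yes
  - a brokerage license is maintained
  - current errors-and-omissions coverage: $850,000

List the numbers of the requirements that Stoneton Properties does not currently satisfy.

7

1. transaction file checklist present → met
2. errors-and-omissions renewal 655 days ago vs limit 730 → met
3. office policy manual present → met
4. condition 'operates branch offices' does not hold → requirement n/a → met
5. fair-housing training 325 days ago vs limit 365 → met
6. brokerage license present → met
7. condition 'holds client earnest money' holds; broker supervision audit 37 days ago vs limit 30 → not met
8. designated managing brokers 4 ≥ 2 → met
9. errors-and-omissions coverage $850,000 ≥ $800,000 → met
Not met: 7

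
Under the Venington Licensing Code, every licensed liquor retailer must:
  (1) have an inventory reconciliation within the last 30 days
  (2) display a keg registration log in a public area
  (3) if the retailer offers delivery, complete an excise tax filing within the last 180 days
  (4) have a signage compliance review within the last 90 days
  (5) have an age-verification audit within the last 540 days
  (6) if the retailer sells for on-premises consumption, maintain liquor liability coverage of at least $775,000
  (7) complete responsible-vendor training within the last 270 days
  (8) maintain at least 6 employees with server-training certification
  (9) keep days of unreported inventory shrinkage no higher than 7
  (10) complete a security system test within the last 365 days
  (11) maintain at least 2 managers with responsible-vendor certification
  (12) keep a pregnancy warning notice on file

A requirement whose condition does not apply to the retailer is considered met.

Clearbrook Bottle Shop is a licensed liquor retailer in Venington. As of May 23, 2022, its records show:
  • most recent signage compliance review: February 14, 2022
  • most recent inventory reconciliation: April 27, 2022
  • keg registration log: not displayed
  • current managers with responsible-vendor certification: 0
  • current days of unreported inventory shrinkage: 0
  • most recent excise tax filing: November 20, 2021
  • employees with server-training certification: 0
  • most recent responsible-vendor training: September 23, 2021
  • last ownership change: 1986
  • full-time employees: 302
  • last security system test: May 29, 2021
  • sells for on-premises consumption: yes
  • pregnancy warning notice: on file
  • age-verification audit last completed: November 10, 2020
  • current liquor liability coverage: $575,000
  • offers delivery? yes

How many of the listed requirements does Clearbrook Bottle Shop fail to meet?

7

1. inventory reconciliation 26 days ago vs limit 30 → met
2. keg registration log absent → not met
3. condition 'offers delivery' holds; excise tax filing 184 days ago vs limit 180 → not met
4. signage compliance review 98 days ago vs limit 90 → not met
5. age-verification audit 559 days ago vs limit 540 → not met
6. condition 'sells for on-premises consumption' holds; liquor liability coverage $575,000 < $775,000 → not met
7. responsible-vendor training 242 days ago vs limit 270 → met
8. employees with server-training certification 0 < 6 → not met
9. days of unreported inventory shrinkage 0 ≤ 7 → met
10. security system test 359 days ago vs limit 365 → met
11. managers with responsible-vendor certification 0 < 2 → not met
12. pregnancy warning notice present → met
Not met: 7 of 12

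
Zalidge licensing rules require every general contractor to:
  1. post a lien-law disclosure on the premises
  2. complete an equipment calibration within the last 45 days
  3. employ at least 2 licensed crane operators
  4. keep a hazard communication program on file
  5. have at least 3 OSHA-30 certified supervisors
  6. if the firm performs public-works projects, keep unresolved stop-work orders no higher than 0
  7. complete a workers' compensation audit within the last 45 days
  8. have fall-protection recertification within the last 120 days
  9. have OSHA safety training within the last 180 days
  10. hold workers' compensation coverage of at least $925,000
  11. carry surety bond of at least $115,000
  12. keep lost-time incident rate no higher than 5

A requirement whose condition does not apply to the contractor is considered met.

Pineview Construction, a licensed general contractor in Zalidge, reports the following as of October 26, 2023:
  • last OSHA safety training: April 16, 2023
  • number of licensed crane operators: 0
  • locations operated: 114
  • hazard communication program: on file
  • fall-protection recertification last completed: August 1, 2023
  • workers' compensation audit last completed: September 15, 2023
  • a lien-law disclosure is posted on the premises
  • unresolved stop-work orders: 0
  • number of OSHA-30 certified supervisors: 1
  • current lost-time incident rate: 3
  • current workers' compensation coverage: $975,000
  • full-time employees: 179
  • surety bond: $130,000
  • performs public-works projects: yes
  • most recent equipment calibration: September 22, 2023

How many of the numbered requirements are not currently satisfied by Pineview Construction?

1. lien-law disclosure present → met
2. equipment calibration 34 days ago vs limit 45 → met
3. licensed crane operators 0 < 2 → not met
4. hazard communication program present → met
5. OSHA-30 certified supervisors 1 < 3 → not met
6. condition 'performs public-works projects' holds; unresolved stop-work orders 0 ≤ 0 → met
7. workers' compensation audit 41 days ago vs limit 45 → met
8. fall-protection recertification 86 days ago vs limit 120 → met
9. OSHA safety training 193 days ago vs limit 180 → not met
10. workers' compensation coverage $975,000 ≥ $925,000 → met
11. surety bond $130,000 ≥ $115,000 → met
12. lost-time incident rate 3 ≤ 5 → met
Not met: 3 of 12

3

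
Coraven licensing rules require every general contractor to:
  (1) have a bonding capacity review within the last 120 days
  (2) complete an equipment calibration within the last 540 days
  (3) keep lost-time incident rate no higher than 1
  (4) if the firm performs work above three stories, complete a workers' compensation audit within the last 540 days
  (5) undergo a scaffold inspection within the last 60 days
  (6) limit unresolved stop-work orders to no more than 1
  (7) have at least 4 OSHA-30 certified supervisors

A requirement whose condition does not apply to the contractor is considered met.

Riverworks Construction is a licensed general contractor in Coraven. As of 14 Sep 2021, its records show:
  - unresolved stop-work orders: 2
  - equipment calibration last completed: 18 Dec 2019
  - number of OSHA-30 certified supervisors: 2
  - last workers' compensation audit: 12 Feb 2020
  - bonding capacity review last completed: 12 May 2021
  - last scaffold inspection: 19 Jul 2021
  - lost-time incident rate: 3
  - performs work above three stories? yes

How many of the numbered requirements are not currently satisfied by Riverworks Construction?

1. bonding capacity review 125 days ago vs limit 120 → not met
2. equipment calibration 636 days ago vs limit 540 → not met
3. lost-time incident rate 3 > 1 → not met
4. condition 'performs work above three stories' holds; workers' compensation audit 580 days ago vs limit 540 → not met
5. scaffold inspection 57 days ago vs limit 60 → met
6. unresolved stop-work orders 2 > 1 → not met
7. OSHA-30 certified supervisors 2 < 4 → not met
Not met: 6 of 7

6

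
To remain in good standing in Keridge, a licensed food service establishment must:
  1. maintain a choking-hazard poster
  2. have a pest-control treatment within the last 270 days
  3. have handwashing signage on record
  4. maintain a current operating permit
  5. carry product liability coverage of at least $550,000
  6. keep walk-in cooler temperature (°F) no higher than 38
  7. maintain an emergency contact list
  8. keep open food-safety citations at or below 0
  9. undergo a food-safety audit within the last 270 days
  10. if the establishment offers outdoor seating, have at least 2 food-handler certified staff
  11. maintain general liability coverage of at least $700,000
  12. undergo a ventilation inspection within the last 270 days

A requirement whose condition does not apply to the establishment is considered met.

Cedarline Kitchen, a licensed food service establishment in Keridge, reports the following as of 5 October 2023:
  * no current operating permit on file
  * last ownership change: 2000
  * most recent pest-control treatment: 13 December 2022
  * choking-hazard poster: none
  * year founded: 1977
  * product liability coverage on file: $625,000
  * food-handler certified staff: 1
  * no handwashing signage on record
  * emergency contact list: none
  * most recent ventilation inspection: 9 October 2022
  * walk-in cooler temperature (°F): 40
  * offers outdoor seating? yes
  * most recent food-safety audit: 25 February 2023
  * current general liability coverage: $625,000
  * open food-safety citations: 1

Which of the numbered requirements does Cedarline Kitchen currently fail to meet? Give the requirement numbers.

1. choking-hazard poster absent → not met
2. pest-control treatment 296 days ago vs limit 270 → not met
3. handwashing signage absent → not met
4. current operating permit absent → not met
5. product liability coverage $625,000 ≥ $550,000 → met
6. walk-in cooler temperature (°F) 40 > 38 → not met
7. emergency contact list absent → not met
8. open food-safety citations 1 > 0 → not met
9. food-safety audit 222 days ago vs limit 270 → met
10. condition 'offers outdoor seating' holds; food-handler certified staff 1 < 2 → not met
11. general liability coverage $625,000 < $700,000 → not met
12. ventilation inspection 361 days ago vs limit 270 → not met
Not met: 1, 2, 3, 4, 6, 7, 8, 10, 11, 12

1, 2, 3, 4, 6, 7, 8, 10, 11, 12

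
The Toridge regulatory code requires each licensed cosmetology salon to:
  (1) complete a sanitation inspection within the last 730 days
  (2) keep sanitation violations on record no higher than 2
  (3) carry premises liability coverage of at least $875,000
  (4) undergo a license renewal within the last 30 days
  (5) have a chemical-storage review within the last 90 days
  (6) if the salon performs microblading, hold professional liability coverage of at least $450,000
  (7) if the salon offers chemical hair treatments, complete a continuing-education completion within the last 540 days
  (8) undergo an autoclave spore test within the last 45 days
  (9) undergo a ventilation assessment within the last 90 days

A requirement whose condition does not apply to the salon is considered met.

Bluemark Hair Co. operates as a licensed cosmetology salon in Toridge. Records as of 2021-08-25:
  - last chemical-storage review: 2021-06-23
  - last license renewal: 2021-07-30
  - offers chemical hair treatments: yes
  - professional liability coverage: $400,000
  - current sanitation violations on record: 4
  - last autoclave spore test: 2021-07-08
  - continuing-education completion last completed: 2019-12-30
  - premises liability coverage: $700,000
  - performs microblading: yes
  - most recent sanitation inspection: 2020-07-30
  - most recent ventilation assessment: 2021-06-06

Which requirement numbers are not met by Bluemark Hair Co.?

1. sanitation inspection 391 days ago vs limit 730 → met
2. sanitation violations on record 4 > 2 → not met
3. premises liability coverage $700,000 < $875,000 → not met
4. license renewal 26 days ago vs limit 30 → met
5. chemical-storage review 63 days ago vs limit 90 → met
6. condition 'performs microblading' holds; professional liability coverage $400,000 < $450,000 → not met
7. condition 'offers chemical hair treatments' holds; continuing-education completion 604 days ago vs limit 540 → not met
8. autoclave spore test 48 days ago vs limit 45 → not met
9. ventilation assessment 80 days ago vs limit 90 → met
Not met: 2, 3, 6, 7, 8

2, 3, 6, 7, 8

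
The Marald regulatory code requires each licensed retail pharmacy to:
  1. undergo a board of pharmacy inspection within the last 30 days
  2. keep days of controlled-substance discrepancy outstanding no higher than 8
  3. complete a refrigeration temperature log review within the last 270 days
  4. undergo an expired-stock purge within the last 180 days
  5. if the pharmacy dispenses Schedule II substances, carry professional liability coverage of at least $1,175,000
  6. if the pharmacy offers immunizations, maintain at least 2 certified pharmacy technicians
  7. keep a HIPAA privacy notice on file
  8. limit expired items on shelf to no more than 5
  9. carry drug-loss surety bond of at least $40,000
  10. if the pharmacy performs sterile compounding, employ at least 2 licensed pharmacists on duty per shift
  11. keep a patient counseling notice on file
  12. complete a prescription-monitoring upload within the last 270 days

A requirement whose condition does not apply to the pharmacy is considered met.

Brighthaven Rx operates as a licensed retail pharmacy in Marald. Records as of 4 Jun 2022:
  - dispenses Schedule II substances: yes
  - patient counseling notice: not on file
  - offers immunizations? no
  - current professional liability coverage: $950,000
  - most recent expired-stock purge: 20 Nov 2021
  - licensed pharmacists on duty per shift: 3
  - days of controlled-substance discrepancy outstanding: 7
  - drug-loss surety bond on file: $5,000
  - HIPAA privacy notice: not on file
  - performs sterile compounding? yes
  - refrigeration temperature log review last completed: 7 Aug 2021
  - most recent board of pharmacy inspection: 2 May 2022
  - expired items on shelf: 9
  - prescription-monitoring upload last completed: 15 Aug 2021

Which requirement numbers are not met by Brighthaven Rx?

1. board of pharmacy inspection 33 days ago vs limit 30 → not met
2. days of controlled-substance discrepancy outstanding 7 ≤ 8 → met
3. refrigeration temperature log review 301 days ago vs limit 270 → not met
4. expired-stock purge 196 days ago vs limit 180 → not met
5. condition 'dispenses Schedule II substances' holds; professional liability coverage $950,000 < $1,175,000 → not met
6. condition 'offers immunizations' does not hold → requirement n/a → met
7. HIPAA privacy notice absent → not met
8. expired items on shelf 9 > 5 → not met
9. drug-loss surety bond $5,000 < $40,000 → not met
10. condition 'performs sterile compounding' holds; licensed pharmacists on duty per shift 3 ≥ 2 → met
11. patient counseling notice absent → not met
12. prescription-monitoring upload 293 days ago vs limit 270 → not met
Not met: 1, 3, 4, 5, 7, 8, 9, 11, 12

1, 3, 4, 5, 7, 8, 9, 11, 12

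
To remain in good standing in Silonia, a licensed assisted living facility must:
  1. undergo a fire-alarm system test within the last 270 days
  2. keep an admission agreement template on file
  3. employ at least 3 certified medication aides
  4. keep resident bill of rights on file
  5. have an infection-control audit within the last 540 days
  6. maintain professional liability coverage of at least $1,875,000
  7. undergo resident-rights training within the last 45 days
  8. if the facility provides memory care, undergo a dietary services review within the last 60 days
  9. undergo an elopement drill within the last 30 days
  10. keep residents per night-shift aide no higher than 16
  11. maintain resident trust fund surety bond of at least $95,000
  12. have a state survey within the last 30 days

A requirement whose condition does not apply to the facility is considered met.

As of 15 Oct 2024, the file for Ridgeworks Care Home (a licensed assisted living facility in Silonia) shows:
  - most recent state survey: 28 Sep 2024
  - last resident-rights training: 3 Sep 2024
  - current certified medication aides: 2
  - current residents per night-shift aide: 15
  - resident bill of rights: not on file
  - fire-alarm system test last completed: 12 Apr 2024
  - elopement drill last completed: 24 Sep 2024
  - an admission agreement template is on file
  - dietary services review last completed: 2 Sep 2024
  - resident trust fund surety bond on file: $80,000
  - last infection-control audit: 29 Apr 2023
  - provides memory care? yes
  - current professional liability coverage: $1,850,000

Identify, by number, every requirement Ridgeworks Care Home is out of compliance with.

3, 4, 6, 11

1. fire-alarm system test 186 days ago vs limit 270 → met
2. admission agreement template present → met
3. certified medication aides 2 < 3 → not met
4. resident bill of rights absent → not met
5. infection-control audit 535 days ago vs limit 540 → met
6. professional liability coverage $1,850,000 < $1,875,000 → not met
7. resident-rights training 42 days ago vs limit 45 → met
8. condition 'provides memory care' holds; dietary services review 43 days ago vs limit 60 → met
9. elopement drill 21 days ago vs limit 30 → met
10. residents per night-shift aide 15 ≤ 16 → met
11. resident trust fund surety bond $80,000 < $95,000 → not met
12. state survey 17 days ago vs limit 30 → met
Not met: 3, 4, 6, 11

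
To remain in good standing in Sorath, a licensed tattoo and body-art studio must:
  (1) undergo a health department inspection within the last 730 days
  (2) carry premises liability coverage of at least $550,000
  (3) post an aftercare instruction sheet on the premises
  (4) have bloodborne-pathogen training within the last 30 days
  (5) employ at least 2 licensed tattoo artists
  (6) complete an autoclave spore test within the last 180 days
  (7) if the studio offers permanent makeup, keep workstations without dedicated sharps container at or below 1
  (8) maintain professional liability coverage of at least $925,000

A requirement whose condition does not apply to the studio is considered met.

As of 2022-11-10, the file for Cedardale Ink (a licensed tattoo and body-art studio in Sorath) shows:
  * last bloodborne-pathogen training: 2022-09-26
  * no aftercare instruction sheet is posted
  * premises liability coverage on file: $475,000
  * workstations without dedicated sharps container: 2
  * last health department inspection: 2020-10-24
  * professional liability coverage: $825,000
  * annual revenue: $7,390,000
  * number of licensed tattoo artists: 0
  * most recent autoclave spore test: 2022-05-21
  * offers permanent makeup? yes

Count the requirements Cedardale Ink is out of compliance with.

7

1. health department inspection 747 days ago vs limit 730 → not met
2. premises liability coverage $475,000 < $550,000 → not met
3. aftercare instruction sheet absent → not met
4. bloodborne-pathogen training 45 days ago vs limit 30 → not met
5. licensed tattoo artists 0 < 2 → not met
6. autoclave spore test 173 days ago vs limit 180 → met
7. condition 'offers permanent makeup' holds; workstations without dedicated sharps container 2 > 1 → not met
8. professional liability coverage $825,000 < $925,000 → not met
Not met: 7 of 8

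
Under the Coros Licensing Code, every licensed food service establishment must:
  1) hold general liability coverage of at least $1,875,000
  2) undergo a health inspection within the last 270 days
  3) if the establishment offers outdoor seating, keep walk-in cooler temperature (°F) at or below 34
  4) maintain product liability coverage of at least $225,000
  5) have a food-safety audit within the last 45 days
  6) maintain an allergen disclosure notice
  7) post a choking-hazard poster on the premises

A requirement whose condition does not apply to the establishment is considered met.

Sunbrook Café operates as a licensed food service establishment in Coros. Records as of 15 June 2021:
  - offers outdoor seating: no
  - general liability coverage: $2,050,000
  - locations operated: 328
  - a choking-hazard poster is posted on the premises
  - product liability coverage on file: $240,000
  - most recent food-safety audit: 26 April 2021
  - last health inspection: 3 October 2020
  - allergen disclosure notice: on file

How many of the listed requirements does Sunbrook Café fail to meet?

1

1. general liability coverage $2,050,000 ≥ $1,875,000 → met
2. health inspection 255 days ago vs limit 270 → met
3. condition 'offers outdoor seating' does not hold → requirement n/a → met
4. product liability coverage $240,000 ≥ $225,000 → met
5. food-safety audit 50 days ago vs limit 45 → not met
6. allergen disclosure notice present → met
7. choking-hazard poster present → met
Not met: 1 of 7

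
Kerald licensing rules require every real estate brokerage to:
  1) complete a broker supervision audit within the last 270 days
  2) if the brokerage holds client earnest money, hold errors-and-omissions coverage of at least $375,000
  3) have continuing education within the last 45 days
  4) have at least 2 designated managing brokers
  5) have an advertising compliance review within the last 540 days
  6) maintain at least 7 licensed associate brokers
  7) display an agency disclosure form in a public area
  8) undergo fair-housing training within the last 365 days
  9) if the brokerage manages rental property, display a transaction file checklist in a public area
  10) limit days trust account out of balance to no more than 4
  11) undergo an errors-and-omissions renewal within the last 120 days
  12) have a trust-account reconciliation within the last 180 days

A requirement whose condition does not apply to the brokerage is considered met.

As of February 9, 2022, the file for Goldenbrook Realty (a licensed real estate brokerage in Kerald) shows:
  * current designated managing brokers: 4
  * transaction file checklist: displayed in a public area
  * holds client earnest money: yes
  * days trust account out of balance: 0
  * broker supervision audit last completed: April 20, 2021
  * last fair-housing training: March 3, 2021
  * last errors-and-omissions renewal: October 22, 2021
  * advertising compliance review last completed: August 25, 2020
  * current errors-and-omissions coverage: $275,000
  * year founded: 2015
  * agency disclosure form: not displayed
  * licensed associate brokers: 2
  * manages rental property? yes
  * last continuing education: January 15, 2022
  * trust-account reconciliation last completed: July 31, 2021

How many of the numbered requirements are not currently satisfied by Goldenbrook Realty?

1. broker supervision audit 295 days ago vs limit 270 → not met
2. condition 'holds client earnest money' holds; errors-and-omissions coverage $275,000 < $375,000 → not met
3. continuing education 25 days ago vs limit 45 → met
4. designated managing brokers 4 ≥ 2 → met
5. advertising compliance review 533 days ago vs limit 540 → met
6. licensed associate brokers 2 < 7 → not met
7. agency disclosure form absent → not met
8. fair-housing training 343 days ago vs limit 365 → met
9. condition 'manages rental property' holds; transaction file checklist present → met
10. days trust account out of balance 0 ≤ 4 → met
11. errors-and-omissions renewal 110 days ago vs limit 120 → met
12. trust-account reconciliation 193 days ago vs limit 180 → not met
Not met: 5 of 12

5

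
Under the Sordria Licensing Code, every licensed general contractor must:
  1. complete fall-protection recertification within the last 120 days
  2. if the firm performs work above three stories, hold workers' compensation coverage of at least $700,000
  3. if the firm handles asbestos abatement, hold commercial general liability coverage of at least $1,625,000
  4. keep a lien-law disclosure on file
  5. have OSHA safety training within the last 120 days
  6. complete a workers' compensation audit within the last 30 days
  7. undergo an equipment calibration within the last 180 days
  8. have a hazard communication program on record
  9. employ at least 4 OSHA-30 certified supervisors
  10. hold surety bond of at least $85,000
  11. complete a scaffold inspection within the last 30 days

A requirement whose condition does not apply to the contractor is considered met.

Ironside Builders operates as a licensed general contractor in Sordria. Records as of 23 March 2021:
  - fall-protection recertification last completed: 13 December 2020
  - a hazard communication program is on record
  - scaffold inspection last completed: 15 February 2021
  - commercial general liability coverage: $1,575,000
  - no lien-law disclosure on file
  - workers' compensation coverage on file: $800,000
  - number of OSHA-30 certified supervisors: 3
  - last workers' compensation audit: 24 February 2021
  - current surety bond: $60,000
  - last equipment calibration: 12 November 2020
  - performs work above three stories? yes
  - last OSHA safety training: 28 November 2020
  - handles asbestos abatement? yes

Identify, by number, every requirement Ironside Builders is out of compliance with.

1. fall-protection recertification 100 days ago vs limit 120 → met
2. condition 'performs work above three stories' holds; workers' compensation coverage $800,000 ≥ $700,000 → met
3. condition 'handles asbestos abatement' holds; commercial general liability coverage $1,575,000 < $1,625,000 → not met
4. lien-law disclosure absent → not met
5. OSHA safety training 115 days ago vs limit 120 → met
6. workers' compensation audit 27 days ago vs limit 30 → met
7. equipment calibration 131 days ago vs limit 180 → met
8. hazard communication program present → met
9. OSHA-30 certified supervisors 3 < 4 → not met
10. surety bond $60,000 < $85,000 → not met
11. scaffold inspection 36 days ago vs limit 30 → not met
Not met: 3, 4, 9, 10, 11

3, 4, 9, 10, 11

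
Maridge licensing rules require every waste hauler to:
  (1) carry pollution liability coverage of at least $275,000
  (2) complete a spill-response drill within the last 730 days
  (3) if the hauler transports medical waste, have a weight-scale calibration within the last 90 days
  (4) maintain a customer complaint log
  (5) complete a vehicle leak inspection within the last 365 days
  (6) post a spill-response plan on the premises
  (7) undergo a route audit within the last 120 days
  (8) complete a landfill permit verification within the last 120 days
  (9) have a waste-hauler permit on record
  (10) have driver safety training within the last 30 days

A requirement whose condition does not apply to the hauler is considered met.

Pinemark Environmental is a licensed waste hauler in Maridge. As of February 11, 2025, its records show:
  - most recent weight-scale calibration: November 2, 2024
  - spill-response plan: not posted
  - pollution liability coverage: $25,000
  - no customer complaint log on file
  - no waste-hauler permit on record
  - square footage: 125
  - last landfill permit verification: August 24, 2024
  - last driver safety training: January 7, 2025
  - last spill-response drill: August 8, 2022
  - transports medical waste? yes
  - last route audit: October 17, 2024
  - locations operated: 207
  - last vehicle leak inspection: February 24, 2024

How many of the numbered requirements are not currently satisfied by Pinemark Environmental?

8

1. pollution liability coverage $25,000 < $275,000 → not met
2. spill-response drill 918 days ago vs limit 730 → not met
3. condition 'transports medical waste' holds; weight-scale calibration 101 days ago vs limit 90 → not met
4. customer complaint log absent → not met
5. vehicle leak inspection 353 days ago vs limit 365 → met
6. spill-response plan absent → not met
7. route audit 117 days ago vs limit 120 → met
8. landfill permit verification 171 days ago vs limit 120 → not met
9. waste-hauler permit absent → not met
10. driver safety training 35 days ago vs limit 30 → not met
Not met: 8 of 10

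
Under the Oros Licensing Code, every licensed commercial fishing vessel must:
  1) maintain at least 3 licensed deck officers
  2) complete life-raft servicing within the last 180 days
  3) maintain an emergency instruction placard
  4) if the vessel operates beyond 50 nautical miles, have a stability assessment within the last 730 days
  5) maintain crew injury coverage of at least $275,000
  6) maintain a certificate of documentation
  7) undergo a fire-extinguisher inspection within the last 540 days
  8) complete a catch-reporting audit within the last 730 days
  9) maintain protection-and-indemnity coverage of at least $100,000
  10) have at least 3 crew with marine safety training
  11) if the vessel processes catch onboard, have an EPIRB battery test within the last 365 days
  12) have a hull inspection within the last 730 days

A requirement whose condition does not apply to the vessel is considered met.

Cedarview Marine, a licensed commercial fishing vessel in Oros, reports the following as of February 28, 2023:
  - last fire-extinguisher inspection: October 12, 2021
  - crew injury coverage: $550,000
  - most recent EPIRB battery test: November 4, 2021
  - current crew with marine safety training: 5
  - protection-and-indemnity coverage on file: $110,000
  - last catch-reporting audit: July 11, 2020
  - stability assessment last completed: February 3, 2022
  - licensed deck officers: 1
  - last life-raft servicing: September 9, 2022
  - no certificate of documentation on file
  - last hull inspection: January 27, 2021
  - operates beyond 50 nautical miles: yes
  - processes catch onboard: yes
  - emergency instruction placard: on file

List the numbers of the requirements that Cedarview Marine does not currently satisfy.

1. licensed deck officers 1 < 3 → not met
2. life-raft servicing 172 days ago vs limit 180 → met
3. emergency instruction placard present → met
4. condition 'operates beyond 50 nautical miles' holds; stability assessment 390 days ago vs limit 730 → met
5. crew injury coverage $550,000 ≥ $275,000 → met
6. certificate of documentation absent → not met
7. fire-extinguisher inspection 504 days ago vs limit 540 → met
8. catch-reporting audit 962 days ago vs limit 730 → not met
9. protection-and-indemnity coverage $110,000 ≥ $100,000 → met
10. crew with marine safety training 5 ≥ 3 → met
11. condition 'processes catch onboard' holds; EPIRB battery test 481 days ago vs limit 365 → not met
12. hull inspection 762 days ago vs limit 730 → not met
Not met: 1, 6, 8, 11, 12

1, 6, 8, 11, 12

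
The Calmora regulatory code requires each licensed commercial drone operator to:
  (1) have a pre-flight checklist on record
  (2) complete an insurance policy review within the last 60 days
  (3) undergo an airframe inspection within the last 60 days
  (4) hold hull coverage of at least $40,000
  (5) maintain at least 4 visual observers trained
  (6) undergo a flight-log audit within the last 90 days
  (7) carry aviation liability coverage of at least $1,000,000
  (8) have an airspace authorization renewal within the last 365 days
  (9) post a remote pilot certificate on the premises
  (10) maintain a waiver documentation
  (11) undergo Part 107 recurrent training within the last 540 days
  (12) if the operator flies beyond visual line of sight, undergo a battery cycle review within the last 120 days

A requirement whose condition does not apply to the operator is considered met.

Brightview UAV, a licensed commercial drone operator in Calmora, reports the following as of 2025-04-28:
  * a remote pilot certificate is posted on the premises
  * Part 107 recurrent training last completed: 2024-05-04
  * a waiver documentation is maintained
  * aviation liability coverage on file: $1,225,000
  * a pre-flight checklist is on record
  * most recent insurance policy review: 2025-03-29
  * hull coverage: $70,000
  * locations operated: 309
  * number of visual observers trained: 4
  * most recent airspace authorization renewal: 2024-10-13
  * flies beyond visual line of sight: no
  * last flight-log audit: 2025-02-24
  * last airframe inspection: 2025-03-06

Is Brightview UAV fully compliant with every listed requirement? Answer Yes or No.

Yes

1. pre-flight checklist present → met
2. insurance policy review 30 days ago vs limit 60 → met
3. airframe inspection 53 days ago vs limit 60 → met
4. hull coverage $70,000 ≥ $40,000 → met
5. visual observers trained 4 ≥ 4 → met
6. flight-log audit 63 days ago vs limit 90 → met
7. aviation liability coverage $1,225,000 ≥ $1,000,000 → met
8. airspace authorization renewal 197 days ago vs limit 365 → met
9. remote pilot certificate present → met
10. waiver documentation present → met
11. Part 107 recurrent training 359 days ago vs limit 540 → met
12. condition 'flies beyond visual line of sight' does not hold → requirement n/a → met
All met.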